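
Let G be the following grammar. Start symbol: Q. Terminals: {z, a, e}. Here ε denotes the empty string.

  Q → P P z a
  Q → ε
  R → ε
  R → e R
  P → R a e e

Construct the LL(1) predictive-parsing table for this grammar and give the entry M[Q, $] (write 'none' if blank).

FIRST(R) = {ε, e}
FIRST(P) = {a, e}  (via R a e e)
FIRST(Q) = {ε, a, e}  (via P P z a)
FOLLOW(Q) includes $ since Q is the start symbol.
FOLLOW(Q): Q appears on no right-hand side. Thus FOLLOW(Q) = {$}.
For Q → P P z a: FIRST(P P z a) = {a, e}, so it goes in M[Q, t] for t ∈ {a, e}.
For Q → ε: FIRST(ε) = {ε}, so it goes in M[Q, t] for t ∈ {}; since ε ∈ FIRST, also for every t ∈ FOLLOW(Q) = {$}.

Q → ε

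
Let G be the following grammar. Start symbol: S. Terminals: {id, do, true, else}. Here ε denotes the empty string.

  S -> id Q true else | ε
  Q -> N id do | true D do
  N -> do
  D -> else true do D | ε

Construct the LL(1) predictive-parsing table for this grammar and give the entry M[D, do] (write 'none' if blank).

FIRST(S) = {ε, id}
FIRST(N) = {do}
FIRST(D) = {ε, else}
FIRST(Q) = {do, true}  (via N id do)
FOLLOW(S) includes $ since S is the start symbol.
FOLLOW(D): in Q->true D do, D is followed by do with FIRST {do}; in D->else true do D, the suffix after D is empty (adds nothing new). Thus FOLLOW(D) = {do}.
For D -> else true do D: FIRST(else true do D) = {else}, so it goes in M[D, t] for t ∈ {else}.
For D -> ε: FIRST(ε) = {ε}, so it goes in M[D, t] for t ∈ {}; since ε ∈ FIRST, also for every t ∈ FOLLOW(D) = {do}.

D -> ε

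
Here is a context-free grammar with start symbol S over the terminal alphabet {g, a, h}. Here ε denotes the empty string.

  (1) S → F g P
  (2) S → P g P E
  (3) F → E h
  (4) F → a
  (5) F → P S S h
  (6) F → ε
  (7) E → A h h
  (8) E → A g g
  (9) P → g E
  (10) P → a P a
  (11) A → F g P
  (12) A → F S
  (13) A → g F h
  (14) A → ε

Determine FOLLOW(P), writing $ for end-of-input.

{$, a, g, h}

FIRST(P): from P→g E we get {g}; from P→a P a we get {a}. So FIRST(P) = {a, g}.
FIRST(S): from S→F g P we get {a, g, h}; from S→P g P E we get {a, g}. So FIRST(S) = {a, g, h}.
FIRST(F): from F→E h we get {a, g, h}; from F→a we get {a}; from F→P S S h we get {a, g}; from F→ε we get {ε}. So FIRST(F) = {ε, a, g, h}.
FIRST(A): from A→F g P we get {a, g, h}; from A→F S we get {a, g, h}; from A→g F h we get {g}; from A→ε we get {ε}. So FIRST(A) = {ε, a, g, h}.
FIRST(E): from E→A h h we get {a, g, h}; from E→A g g we get {a, g, h}. So FIRST(E) = {a, g, h}.
FOLLOW(S) includes $ since S is the start symbol.
FOLLOW(F): in S→F g P, F is followed by g P with FIRST {g}; in A→F g P, F is followed by g P with FIRST {g}; in A→F S, F is followed by S with FIRST {a, g, h}; in A→g F h, F is followed by h with FIRST {h}. Thus FOLLOW(F) = {a, g, h}.
FOLLOW(A): in E→A h h, A is followed by h h with FIRST {h}; in E→A g g, A is followed by g g with FIRST {g}. Thus FOLLOW(A) = {g, h}.
FOLLOW(S): in F→P S S h (occurrence 1), S is followed by S h with FIRST {a, g, h}; in F→P S S h (occurrence 2), S is followed by h with FIRST {h}; in A→F S, the suffix after S is empty, so FOLLOW(S) ⊇ FOLLOW(A) = {g, h}. Thus FOLLOW(S) = {$, a, g, h}.
FOLLOW(P): in S→F g P, the suffix after P is empty, so FOLLOW(P) ⊇ FOLLOW(S) = {$, a, g, h}; in S→P g P E (occurrence 1), P is followed by g P E with FIRST {g}; in S→P g P E (occurrence 2), P is followed by E with FIRST {a, g, h}; in F→P S S h, P is followed by S S h with FIRST {a, g, h}; in P→a P a, P is followed by a with FIRST {a}; in A→F g P, the suffix after P is empty, so FOLLOW(P) ⊇ FOLLOW(A) = {g, h}. Thus FOLLOW(P) = {$, a, g, h}.
FOLLOW(E): in S→P g P E, the suffix after E is empty, so FOLLOW(E) ⊇ FOLLOW(S) = {$, a, g, h}; in F→E h, E is followed by h with FIRST {h}; in P→g E, the suffix after E is empty, so FOLLOW(E) ⊇ FOLLOW(P) = {$, a, g, h}. Thus FOLLOW(E) = {$, a, g, h}.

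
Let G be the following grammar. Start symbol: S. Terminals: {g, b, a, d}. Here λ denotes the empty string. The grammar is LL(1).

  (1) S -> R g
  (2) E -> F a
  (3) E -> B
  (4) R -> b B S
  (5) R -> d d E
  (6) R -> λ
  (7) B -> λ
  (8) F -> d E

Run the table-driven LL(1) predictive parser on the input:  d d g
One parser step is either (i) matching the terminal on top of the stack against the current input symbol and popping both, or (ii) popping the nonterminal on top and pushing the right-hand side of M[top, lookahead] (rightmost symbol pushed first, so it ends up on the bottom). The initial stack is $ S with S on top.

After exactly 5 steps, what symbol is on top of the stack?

B

step 1: stack=$ S  input=d d g $  — expand S -> R g
step 2: stack=$ g R  input=d d g $  — expand R -> d d E
step 3: stack=$ g E d d  input=d d g $  — match d
step 4: stack=$ g E d  input=d g $  — match d
step 5: stack=$ g E  input=g $  — expand E -> B
Stack after step 5: $ g B (top = B).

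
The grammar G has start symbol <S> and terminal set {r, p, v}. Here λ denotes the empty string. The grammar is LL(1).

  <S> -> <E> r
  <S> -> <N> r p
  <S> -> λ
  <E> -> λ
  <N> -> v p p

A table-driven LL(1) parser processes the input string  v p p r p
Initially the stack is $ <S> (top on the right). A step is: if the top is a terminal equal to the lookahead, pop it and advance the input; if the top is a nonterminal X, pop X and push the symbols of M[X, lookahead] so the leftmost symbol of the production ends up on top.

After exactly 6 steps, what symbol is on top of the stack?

step 1: stack=$ <S>  input=v p p r p $  — expand <S> -> <N> r p
step 2: stack=$ p r <N>  input=v p p r p $  — expand <N> -> v p p
step 3: stack=$ p r p p v  input=v p p r p $  — match v
step 4: stack=$ p r p p  input=p p r p $  — match p
step 5: stack=$ p r p  input=p r p $  — match p
step 6: stack=$ p r  input=r p $  — match r
Stack after step 6: $ p (top = p).

p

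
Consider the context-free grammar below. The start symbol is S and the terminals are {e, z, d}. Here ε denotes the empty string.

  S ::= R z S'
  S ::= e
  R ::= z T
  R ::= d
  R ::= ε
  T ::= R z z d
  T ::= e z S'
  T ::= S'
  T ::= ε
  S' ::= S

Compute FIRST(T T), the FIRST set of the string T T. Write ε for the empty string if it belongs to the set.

FIRST(R): from R::=z T we get {z}; from R::=d we get {d}; from R::=ε we get {ε}. So FIRST(R) = {ε, d, z}.
FIRST(S): from S::=R z S' we get {d, z}; from S::=e we get {e}. So FIRST(S) = {d, e, z}.
FIRST(S'): from S'::=S we get {d, e, z}. So FIRST(S') = {d, e, z}.
FIRST(T): from T::=R z z d we get {d, z}; from T::=e z S' we get {e}; from T::=S' we get {d, e, z}; from T::=ε we get {ε}. So FIRST(T) = {ε, d, e, z}.
FIRST(T T): take FIRST of each symbol in turn, carrying on past any symbol whose FIRST contains ε; result {ε, d, e, z}.

{ε, d, e, z}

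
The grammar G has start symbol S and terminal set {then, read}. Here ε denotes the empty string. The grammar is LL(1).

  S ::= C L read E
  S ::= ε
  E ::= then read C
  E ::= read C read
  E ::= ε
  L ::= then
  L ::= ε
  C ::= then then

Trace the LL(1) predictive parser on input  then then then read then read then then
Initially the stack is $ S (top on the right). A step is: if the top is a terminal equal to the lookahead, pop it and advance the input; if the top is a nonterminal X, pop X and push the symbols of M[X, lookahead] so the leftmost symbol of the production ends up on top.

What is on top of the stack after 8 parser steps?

step 1: stack=$ S  input=then then then read then read then then $  — expand S ::= C L read E
step 2: stack=$ E read L C  input=then then then read then read then then $  — expand C ::= then then
step 3: stack=$ E read L then then  input=then then then read then read then then $  — match then
step 4: stack=$ E read L then  input=then then read then read then then $  — match then
step 5: stack=$ E read L  input=then read then read then then $  — expand L ::= then
step 6: stack=$ E read then  input=then read then read then then $  — match then
step 7: stack=$ E read  input=read then read then then $  — match read
step 8: stack=$ E  input=then read then then $  — expand E ::= then read C
Stack after step 8: $ C read then (top = then).

then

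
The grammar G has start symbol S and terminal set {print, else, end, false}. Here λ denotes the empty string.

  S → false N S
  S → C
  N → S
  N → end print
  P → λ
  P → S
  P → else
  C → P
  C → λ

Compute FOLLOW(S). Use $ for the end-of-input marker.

FIRST(S): from S→false N S we get {false}; from S→C we get {λ, else, false}. So FIRST(S) = {λ, else, false}.
FIRST(N): from N→S we get {λ, else, false}; from N→end print we get {end}. So FIRST(N) = {λ, else, end, false}.
FIRST(P): from P→λ we get {λ}; from P→S we get {λ, else, false}; from P→else we get {else}. So FIRST(P) = {λ, else, false}.
FIRST(C): from C→P we get {λ, else, false}; from C→λ we get {λ}. So FIRST(C) = {λ, else, false}.
FOLLOW(S) includes $ since S is the start symbol.
FOLLOW(S): in S→false N S, the suffix after S is empty (adds nothing new); in N→S, the suffix after S is empty, so FOLLOW(S) ⊇ FOLLOW(N) = {$, else, false}; in P→S, the suffix after S is empty, so FOLLOW(S) ⊇ FOLLOW(P) = {$, else, false}. Thus FOLLOW(S) = {$, else, false}.
FOLLOW(N): in S→false N S, N is followed by S with FIRST {λ, else, false}; in S→false N S, the suffix after N is nullable, so FOLLOW(N) ⊇ FOLLOW(S) = {$, else, false}. Thus FOLLOW(N) = {$, else, false}.
FOLLOW(C): in S→C, the suffix after C is empty, so FOLLOW(C) ⊇ FOLLOW(S) = {$, else, false}. Thus FOLLOW(C) = {$, else, false}.
FOLLOW(P): in C→P, the suffix after P is empty, so FOLLOW(P) ⊇ FOLLOW(C) = {$, else, false}. Thus FOLLOW(P) = {$, else, false}.

{$, else, false}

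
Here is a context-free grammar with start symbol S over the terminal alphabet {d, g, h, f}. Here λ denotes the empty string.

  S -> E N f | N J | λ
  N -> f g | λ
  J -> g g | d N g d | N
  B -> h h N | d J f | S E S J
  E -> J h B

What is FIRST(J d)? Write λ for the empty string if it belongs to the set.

FIRST(N): from N->f g we get {f}; from N->λ we get {λ}. So FIRST(N) = {λ, f}.
FIRST(J): from J->g g we get {g}; from J->d N g d we get {d}; from J->N we get {λ, f}. So FIRST(J) = {λ, d, f, g}.
FIRST(E): from E->J h B we get {d, f, g, h}. So FIRST(E) = {d, f, g, h}.
FIRST(S): from S->E N f we get {d, f, g, h}; from S->N J we get {λ, d, f, g}; from S->λ we get {λ}. So FIRST(S) = {λ, d, f, g, h}.
FIRST(B): from B->h h N we get {h}; from B->d J f we get {d}; from B->S E S J we get {d, f, g, h}. So FIRST(B) = {d, f, g, h}.
FIRST(J d): take FIRST of each symbol in turn, carrying on past any symbol whose FIRST contains λ; result {d, f, g}.

{d, f, g}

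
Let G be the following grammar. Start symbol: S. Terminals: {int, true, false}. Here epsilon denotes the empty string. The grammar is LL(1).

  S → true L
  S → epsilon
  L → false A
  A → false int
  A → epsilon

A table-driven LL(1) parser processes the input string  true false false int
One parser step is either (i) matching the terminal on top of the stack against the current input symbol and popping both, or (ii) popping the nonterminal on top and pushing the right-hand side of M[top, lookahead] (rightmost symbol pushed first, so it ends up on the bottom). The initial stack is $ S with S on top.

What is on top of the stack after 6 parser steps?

int

step 1: stack=$ S  input=true false false int $  — expand S → true L
step 2: stack=$ L true  input=true false false int $  — match true
step 3: stack=$ L  input=false false int $  — expand L → false A
step 4: stack=$ A false  input=false false int $  — match false
step 5: stack=$ A  input=false int $  — expand A → false int
step 6: stack=$ int false  input=false int $  — match false
Stack after step 6: $ int (top = int).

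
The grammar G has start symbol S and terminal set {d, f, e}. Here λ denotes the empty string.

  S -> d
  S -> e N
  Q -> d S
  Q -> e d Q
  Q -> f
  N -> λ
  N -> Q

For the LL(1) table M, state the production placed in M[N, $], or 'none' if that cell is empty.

N -> λ

FIRST(S): from S->d we get {d}; from S->e N we get {e}. So FIRST(S) = {d, e}.
FIRST(Q): from Q->d S we get {d}; from Q->e d Q we get {e}; from Q->f we get {f}. So FIRST(Q) = {d, e, f}.
FIRST(N): from N->λ we get {λ}; from N->Q we get {d, e, f}. So FIRST(N) = {λ, d, e, f}.
FOLLOW(S) includes $ since S is the start symbol.
FOLLOW(S): in Q->d S, the suffix after S is empty, so FOLLOW(S) ⊇ FOLLOW(Q) = {$}. Thus FOLLOW(S) = {$}.
FOLLOW(N): in S->e N, the suffix after N is empty, so FOLLOW(N) ⊇ FOLLOW(S) = {$}. Thus FOLLOW(N) = {$}.
For N -> λ: FIRST(λ) = {λ}, so it goes in M[N, t] for t ∈ {}; since λ ∈ FIRST, also for every t ∈ FOLLOW(N) = {$}.
For N -> Q: FIRST(Q) = {d, e, f}, so it goes in M[N, t] for t ∈ {d, e, f}.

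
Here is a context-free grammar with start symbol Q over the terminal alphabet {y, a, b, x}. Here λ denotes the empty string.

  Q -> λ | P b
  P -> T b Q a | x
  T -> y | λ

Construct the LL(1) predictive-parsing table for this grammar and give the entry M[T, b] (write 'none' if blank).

T -> λ

FIRST(T): from T->y we get {y}; from T->λ we get {λ}. So FIRST(T) = {λ, y}.
FIRST(P): from P->T b Q a we get {b, y}; from P->x we get {x}. So FIRST(P) = {b, x, y}.
FIRST(Q): from Q->λ we get {λ}; from Q->P b we get {b, x, y}. So FIRST(Q) = {λ, b, x, y}.
FOLLOW(Q) includes $ since Q is the start symbol.
FOLLOW(T): in P->T b Q a, T is followed by b Q a with FIRST {b}. Thus FOLLOW(T) = {b}.
For T -> y: FIRST(y) = {y}, so it goes in M[T, t] for t ∈ {y}.
For T -> λ: FIRST(λ) = {λ}, so it goes in M[T, t] for t ∈ {}; since λ ∈ FIRST, also for every t ∈ FOLLOW(T) = {b}.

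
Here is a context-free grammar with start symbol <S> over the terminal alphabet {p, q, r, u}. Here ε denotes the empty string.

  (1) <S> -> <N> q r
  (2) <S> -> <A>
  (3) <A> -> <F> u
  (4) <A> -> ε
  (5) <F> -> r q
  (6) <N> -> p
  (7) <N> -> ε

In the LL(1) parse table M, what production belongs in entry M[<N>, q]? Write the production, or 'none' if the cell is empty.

<N> -> ε

FIRST(<F>) = {r}
FIRST(<N>) = {ε, p}
FIRST(<A>) = {ε, r}  (via <F> u)
FIRST(<S>) = {ε, p, q, r}  (via <N> q r, <A>)
FOLLOW(<S>) includes $ since <S> is the start symbol.
FOLLOW(<N>): in <S>-><N> q r, <N> is followed by q r with FIRST {q}. Thus FOLLOW(<N>) = {q}.
For <N> -> p: FIRST(p) = {p}, so it goes in M[<N>, t] for t ∈ {p}.
For <N> -> ε: FIRST(ε) = {ε}, so it goes in M[<N>, t] for t ∈ {}; since ε ∈ FIRST, also for every t ∈ FOLLOW(<N>) = {q}.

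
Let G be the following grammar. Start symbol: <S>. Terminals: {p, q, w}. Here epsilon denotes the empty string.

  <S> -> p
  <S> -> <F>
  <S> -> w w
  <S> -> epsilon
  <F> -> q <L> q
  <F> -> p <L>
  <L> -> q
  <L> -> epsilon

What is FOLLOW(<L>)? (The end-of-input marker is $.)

{$, q}

FIRST(<F>) = {p, q}
FIRST(<L>) = {epsilon, q}
FIRST(<S>) = {epsilon, p, q, w}  (via <F>)
FOLLOW(<S>) includes $ since <S> is the start symbol.
FOLLOW(<S>): <S> appears on no right-hand side. Thus FOLLOW(<S>) = {$}.
FOLLOW(<F>): in <S>-><F>, the suffix after <F> is empty, so FOLLOW(<F>) ⊇ FOLLOW(<S>) = {$}. Thus FOLLOW(<F>) = {$}.
FOLLOW(<L>): in <F>->q <L> q, <L> is followed by q with FIRST {q}; in <F>->p <L>, the suffix after <L> is empty, so FOLLOW(<L>) ⊇ FOLLOW(<F>) = {$}. Thus FOLLOW(<L>) = {$, q}.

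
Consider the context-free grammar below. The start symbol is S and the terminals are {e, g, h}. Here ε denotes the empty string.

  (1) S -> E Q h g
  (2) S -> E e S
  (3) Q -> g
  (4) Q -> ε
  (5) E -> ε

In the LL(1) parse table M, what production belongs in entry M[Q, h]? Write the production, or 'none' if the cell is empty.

FIRST(Q): from Q->g we get {g}; from Q->ε we get {ε}. So FIRST(Q) = {ε, g}.
FIRST(E): from E->ε we get {ε}. So FIRST(E) = {ε}.
FIRST(S): from S->E Q h g we get {g, h}; from S->E e S we get {e}. So FIRST(S) = {e, g, h}.
FOLLOW(S) includes $ since S is the start symbol.
FOLLOW(Q): in S->E Q h g, Q is followed by h g with FIRST {h}. Thus FOLLOW(Q) = {h}.
For Q -> g: FIRST(g) = {g}, so it goes in M[Q, t] for t ∈ {g}.
For Q -> ε: FIRST(ε) = {ε}, so it goes in M[Q, t] for t ∈ {}; since ε ∈ FIRST, also for every t ∈ FOLLOW(Q) = {h}.

Q -> ε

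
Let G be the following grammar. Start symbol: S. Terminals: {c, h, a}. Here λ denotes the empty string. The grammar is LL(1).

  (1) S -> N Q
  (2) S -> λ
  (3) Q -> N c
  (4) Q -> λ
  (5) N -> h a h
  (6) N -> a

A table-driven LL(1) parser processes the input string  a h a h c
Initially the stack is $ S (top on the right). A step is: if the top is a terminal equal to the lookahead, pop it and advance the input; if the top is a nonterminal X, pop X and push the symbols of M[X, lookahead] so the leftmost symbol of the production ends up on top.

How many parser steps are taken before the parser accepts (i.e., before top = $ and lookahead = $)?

     Stack      Input        Action
  1  $ S        a h a h c $  expand S -> N Q
  2  $ Q N      a h a h c $  expand N -> a
  3  $ Q a      a h a h c $  match a
  4  $ Q        h a h c $    expand Q -> N c
  5  $ c N      h a h c $    expand N -> h a h
  6  $ c h a h  h a h c $    match h
  7  $ c h a    a h c $      match a
  8  $ c h      h c $        match h
  9  $ c        c $          match c
Accept reached after 9 steps.

9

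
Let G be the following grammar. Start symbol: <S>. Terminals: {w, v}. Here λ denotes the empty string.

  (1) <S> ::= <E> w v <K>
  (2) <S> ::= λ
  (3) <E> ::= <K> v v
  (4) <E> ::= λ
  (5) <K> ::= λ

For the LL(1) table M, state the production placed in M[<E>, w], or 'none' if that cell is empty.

FIRST(<K>) = {λ}
FIRST(<E>) = {λ, v}  (via <K> v v)
FIRST(<S>) = {λ, v, w}  (via <E> w v <K>)
FOLLOW(<S>) includes $ since <S> is the start symbol.
FOLLOW(<E>): in <S>::=<E> w v <K>, <E> is followed by w v <K> with FIRST {w}. Thus FOLLOW(<E>) = {w}.
For <E> ::= <K> v v: FIRST(<K> v v) = {v}, so it goes in M[<E>, t] for t ∈ {v}.
For <E> ::= λ: FIRST(λ) = {λ}, so it goes in M[<E>, t] for t ∈ {}; since λ ∈ FIRST, also for every t ∈ FOLLOW(<E>) = {w}.

<E> ::= λ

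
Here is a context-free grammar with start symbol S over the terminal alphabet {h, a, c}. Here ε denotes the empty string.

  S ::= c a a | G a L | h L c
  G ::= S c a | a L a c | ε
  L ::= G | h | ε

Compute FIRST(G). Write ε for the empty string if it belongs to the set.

{ε, a, c, h}

FIRST(S) = {a, c, h}  (via G a L)
FIRST(G) = {ε, a, c, h}  (via S c a)
FIRST(L) = {ε, a, c, h}  (via G)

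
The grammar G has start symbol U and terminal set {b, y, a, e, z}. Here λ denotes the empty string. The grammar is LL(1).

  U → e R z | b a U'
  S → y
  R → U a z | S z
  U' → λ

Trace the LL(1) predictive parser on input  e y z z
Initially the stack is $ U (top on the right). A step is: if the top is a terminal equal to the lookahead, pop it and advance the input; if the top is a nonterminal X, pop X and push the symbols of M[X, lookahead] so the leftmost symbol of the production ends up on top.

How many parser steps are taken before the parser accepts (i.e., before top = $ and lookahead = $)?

step 1: stack=$ U  input=e y z z $  — expand U → e R z
step 2: stack=$ z R e  input=e y z z $  — match e
step 3: stack=$ z R  input=y z z $  — expand R → S z
step 4: stack=$ z z S  input=y z z $  — expand S → y
step 5: stack=$ z z y  input=y z z $  — match y
step 6: stack=$ z z  input=z z $  — match z
step 7: stack=$ z  input=z $  — match z
Accept reached after 7 steps.

7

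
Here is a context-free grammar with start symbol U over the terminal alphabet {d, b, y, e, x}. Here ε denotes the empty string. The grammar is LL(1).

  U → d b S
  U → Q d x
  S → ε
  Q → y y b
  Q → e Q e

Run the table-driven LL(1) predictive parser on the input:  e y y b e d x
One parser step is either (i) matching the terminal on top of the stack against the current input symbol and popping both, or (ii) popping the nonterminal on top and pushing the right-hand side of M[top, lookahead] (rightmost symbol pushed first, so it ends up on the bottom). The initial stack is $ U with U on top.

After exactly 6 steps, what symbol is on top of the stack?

b

step 1: stack=$ U  input=e y y b e d x $  — expand U → Q d x
step 2: stack=$ x d Q  input=e y y b e d x $  — expand Q → e Q e
step 3: stack=$ x d e Q e  input=e y y b e d x $  — match e
step 4: stack=$ x d e Q  input=y y b e d x $  — expand Q → y y b
step 5: stack=$ x d e b y y  input=y y b e d x $  — match y
step 6: stack=$ x d e b y  input=y b e d x $  — match y
Stack after step 6: $ x d e b (top = b).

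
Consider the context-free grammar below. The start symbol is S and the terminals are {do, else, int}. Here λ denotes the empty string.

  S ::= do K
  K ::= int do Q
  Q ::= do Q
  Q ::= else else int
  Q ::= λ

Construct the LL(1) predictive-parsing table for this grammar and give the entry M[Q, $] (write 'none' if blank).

FIRST(S): from S::=do K we get {do}. So FIRST(S) = {do}.
FIRST(K): from K::=int do Q we get {int}. So FIRST(K) = {int}.
FIRST(Q): from Q::=do Q we get {do}; from Q::=else else int we get {else}; from Q::=λ we get {λ}. So FIRST(Q) = {λ, do, else}.
FOLLOW(S) includes $ since S is the start symbol.
FOLLOW(K): in S::=do K, the suffix after K is empty, so FOLLOW(K) ⊇ FOLLOW(S) = {$}. Thus FOLLOW(K) = {$}.
FOLLOW(Q): in K::=int do Q, the suffix after Q is empty, so FOLLOW(Q) ⊇ FOLLOW(K) = {$}; in Q::=do Q, the suffix after Q is empty (adds nothing new). Thus FOLLOW(Q) = {$}.
For Q ::= do Q: FIRST(do Q) = {do}, so it goes in M[Q, t] for t ∈ {do}.
For Q ::= else else int: FIRST(else else int) = {else}, so it goes in M[Q, t] for t ∈ {else}.
For Q ::= λ: FIRST(λ) = {λ}, so it goes in M[Q, t] for t ∈ {}; since λ ∈ FIRST, also for every t ∈ FOLLOW(Q) = {$}.

Q ::= λ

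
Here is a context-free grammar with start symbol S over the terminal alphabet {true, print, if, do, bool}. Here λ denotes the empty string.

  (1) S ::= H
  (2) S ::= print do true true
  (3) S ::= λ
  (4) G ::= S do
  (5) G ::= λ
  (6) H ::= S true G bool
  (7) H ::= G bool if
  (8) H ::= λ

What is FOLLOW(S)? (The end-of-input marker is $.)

{$, do, true}

FIRST(S): from S::=H we get {λ, bool, do, print, true}; from S::=print do true true we get {print}; from S::=λ we get {λ}. So FIRST(S) = {λ, bool, do, print, true}.
FIRST(G): from G::=S do we get {bool, do, print, true}; from G::=λ we get {λ}. So FIRST(G) = {λ, bool, do, print, true}.
FIRST(H): from H::=S true G bool we get {bool, do, print, true}; from H::=G bool if we get {bool, do, print, true}; from H::=λ we get {λ}. So FIRST(H) = {λ, bool, do, print, true}.
FOLLOW(S) includes $ since S is the start symbol.
FOLLOW(S): in G::=S do, S is followed by do with FIRST {do}; in H::=S true G bool, S is followed by true G bool with FIRST {true}. Thus FOLLOW(S) = {$, do, true}.
FOLLOW(G): in H::=S true G bool, G is followed by bool with FIRST {bool}; in H::=G bool if, G is followed by bool if with FIRST {bool}. Thus FOLLOW(G) = {bool}.
FOLLOW(H): in S::=H, the suffix after H is empty, so FOLLOW(H) ⊇ FOLLOW(S) = {$, do, true}. Thus FOLLOW(H) = {$, do, true}.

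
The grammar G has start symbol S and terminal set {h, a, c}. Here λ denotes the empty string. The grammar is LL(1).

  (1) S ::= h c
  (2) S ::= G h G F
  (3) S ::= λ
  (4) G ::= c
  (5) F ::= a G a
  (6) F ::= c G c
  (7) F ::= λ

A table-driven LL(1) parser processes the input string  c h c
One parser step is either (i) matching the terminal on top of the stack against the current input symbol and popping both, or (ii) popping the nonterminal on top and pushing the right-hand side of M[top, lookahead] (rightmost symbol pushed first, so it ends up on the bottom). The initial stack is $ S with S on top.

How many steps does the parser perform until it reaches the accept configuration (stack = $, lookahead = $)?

7

step 1: stack=$ S  input=c h c $  — expand S ::= G h G F
step 2: stack=$ F G h G  input=c h c $  — expand G ::= c
step 3: stack=$ F G h c  input=c h c $  — match c
step 4: stack=$ F G h  input=h c $  — match h
step 5: stack=$ F G  input=c $  — expand G ::= c
step 6: stack=$ F c  input=c $  — match c
step 7: stack=$ F  input=$  — expand F ::= λ
Accept reached after 7 steps.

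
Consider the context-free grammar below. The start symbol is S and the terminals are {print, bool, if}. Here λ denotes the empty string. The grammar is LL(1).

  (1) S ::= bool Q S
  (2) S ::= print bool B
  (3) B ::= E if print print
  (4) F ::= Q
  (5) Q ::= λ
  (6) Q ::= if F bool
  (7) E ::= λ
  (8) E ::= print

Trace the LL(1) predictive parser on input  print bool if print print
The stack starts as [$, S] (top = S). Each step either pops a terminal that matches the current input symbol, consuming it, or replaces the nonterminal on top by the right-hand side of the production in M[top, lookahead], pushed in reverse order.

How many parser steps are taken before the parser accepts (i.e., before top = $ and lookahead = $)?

     Stack               Input                        Action
  1  $ S                 print bool if print print $  expand S ::= print bool B
  2  $ B bool print      print bool if print print $  match print
  3  $ B bool            bool if print print $        match bool
  4  $ B                 if print print $             expand B ::= E if print print
  5  $ print print if E  if print print $             expand E ::= λ
  6  $ print print if    if print print $             match if
  7  $ print print       print print $                match print
  8  $ print             print $                      match print
Accept reached after 8 steps.

8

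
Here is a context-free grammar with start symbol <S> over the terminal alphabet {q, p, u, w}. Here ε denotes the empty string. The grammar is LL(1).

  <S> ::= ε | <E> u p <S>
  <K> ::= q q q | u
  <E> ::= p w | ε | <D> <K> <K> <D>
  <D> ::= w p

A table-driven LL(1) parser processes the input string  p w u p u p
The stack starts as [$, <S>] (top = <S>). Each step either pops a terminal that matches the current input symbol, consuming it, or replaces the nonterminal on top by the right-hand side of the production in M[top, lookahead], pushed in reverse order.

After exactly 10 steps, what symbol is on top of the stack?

step 1: stack=$ <S>  input=p w u p u p $  — expand <S> ::= <E> u p <S>
step 2: stack=$ <S> p u <E>  input=p w u p u p $  — expand <E> ::= p w
step 3: stack=$ <S> p u w p  input=p w u p u p $  — match p
step 4: stack=$ <S> p u w  input=w u p u p $  — match w
step 5: stack=$ <S> p u  input=u p u p $  — match u
step 6: stack=$ <S> p  input=p u p $  — match p
step 7: stack=$ <S>  input=u p $  — expand <S> ::= <E> u p <S>
step 8: stack=$ <S> p u <E>  input=u p $  — expand <E> ::= ε
step 9: stack=$ <S> p u  input=u p $  — match u
step 10: stack=$ <S> p  input=p $  — match p
Stack after step 10: $ <S> (top = <S>).

<S>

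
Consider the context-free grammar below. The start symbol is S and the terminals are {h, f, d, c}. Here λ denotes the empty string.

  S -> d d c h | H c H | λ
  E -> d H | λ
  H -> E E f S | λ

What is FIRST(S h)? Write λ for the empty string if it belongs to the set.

{c, d, f, h}

FIRST(E) = {λ, d}
FIRST(H) = {λ, d, f}  (via E E f S)
FIRST(S) = {λ, c, d, f}  (via H c H)
FIRST(S h): take FIRST of each symbol in turn, carrying on past any symbol whose FIRST contains λ; result {c, d, f, h}.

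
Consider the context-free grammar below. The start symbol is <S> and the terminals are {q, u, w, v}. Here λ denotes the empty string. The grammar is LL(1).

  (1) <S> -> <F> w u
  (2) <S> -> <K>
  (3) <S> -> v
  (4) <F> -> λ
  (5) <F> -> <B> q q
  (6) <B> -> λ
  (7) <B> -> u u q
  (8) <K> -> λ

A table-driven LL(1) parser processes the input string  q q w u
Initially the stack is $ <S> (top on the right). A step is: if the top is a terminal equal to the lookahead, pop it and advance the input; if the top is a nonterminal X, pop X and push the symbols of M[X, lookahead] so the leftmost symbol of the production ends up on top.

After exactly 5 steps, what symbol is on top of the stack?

     Stack          Input      Action
  1  $ <S>          q q w u $  expand <S> -> <F> w u
  2  $ u w <F>      q q w u $  expand <F> -> <B> q q
  3  $ u w q q <B>  q q w u $  expand <B> -> λ
  4  $ u w q q      q q w u $  match q
  5  $ u w q        q w u $    match q
Stack after step 5: $ u w (top = w).

w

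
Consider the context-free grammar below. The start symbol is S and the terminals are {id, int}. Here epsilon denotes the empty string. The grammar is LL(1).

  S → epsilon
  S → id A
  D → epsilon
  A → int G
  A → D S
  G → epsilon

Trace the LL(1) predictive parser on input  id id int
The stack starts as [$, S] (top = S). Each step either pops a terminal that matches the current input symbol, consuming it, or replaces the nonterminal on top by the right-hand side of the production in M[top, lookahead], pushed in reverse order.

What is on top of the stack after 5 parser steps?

step 1: stack=$ S  input=id id int $  — expand S → id A
step 2: stack=$ A id  input=id id int $  — match id
step 3: stack=$ A  input=id int $  — expand A → D S
step 4: stack=$ S D  input=id int $  — expand D → epsilon
step 5: stack=$ S  input=id int $  — expand S → id A
Stack after step 5: $ A id (top = id).

id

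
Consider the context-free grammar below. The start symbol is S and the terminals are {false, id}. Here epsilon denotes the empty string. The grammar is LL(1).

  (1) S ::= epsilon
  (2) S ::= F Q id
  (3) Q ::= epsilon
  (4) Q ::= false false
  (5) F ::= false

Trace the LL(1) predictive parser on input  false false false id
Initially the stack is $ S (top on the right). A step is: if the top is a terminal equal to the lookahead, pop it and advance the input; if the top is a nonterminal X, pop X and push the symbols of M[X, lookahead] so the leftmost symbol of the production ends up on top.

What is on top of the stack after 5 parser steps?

false

     Stack             Input                   Action
  1  $ S               false false false id $  expand S ::= F Q id
  2  $ id Q F          false false false id $  expand F ::= false
  3  $ id Q false      false false false id $  match false
  4  $ id Q            false false id $        expand Q ::= false false
  5  $ id false false  false false id $        match false
Stack after step 5: $ id false (top = false).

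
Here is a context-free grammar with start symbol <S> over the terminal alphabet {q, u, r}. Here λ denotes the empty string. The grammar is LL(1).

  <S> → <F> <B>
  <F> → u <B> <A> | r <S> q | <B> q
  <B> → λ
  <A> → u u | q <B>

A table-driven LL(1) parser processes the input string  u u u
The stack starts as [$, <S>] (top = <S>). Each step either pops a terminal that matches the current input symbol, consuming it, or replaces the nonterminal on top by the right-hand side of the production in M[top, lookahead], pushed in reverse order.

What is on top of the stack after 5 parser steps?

u

     Stack            Input    Action
  1  $ <S>            u u u $  expand <S> → <F> <B>
  2  $ <B> <F>        u u u $  expand <F> → u <B> <A>
  3  $ <B> <A> <B> u  u u u $  match u
  4  $ <B> <A> <B>    u u $    expand <B> → λ
  5  $ <B> <A>        u u $    expand <A> → u u
Stack after step 5: $ <B> u u (top = u).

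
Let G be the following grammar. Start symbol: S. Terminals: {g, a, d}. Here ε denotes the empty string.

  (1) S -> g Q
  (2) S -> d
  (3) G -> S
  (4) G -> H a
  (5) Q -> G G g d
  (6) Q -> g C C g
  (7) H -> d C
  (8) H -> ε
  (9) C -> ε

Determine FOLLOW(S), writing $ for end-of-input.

FIRST(S) = {d, g}
FIRST(H) = {ε, d}
FIRST(C) = {ε}
FIRST(G) = {a, d, g}  (via S, H a)
FIRST(Q) = {a, d, g}  (via G G g d)
FOLLOW(S) includes $ since S is the start symbol.
FOLLOW(G): in Q->G G g d (occurrence 1), G is followed by G g d with FIRST {a, d, g}; in Q->G G g d (occurrence 2), G is followed by g d with FIRST {g}. Thus FOLLOW(G) = {a, d, g}.
FOLLOW(S): in G->S, the suffix after S is empty, so FOLLOW(S) ⊇ FOLLOW(G) = {a, d, g}. Thus FOLLOW(S) = {$, a, d, g}.
FOLLOW(Q): in S->g Q, the suffix after Q is empty, so FOLLOW(Q) ⊇ FOLLOW(S) = {$, a, d, g}. Thus FOLLOW(Q) = {$, a, d, g}.
FOLLOW(H): in G->H a, H is followed by a with FIRST {a}. Thus FOLLOW(H) = {a}.
FOLLOW(C): in Q->g C C g (occurrence 1), C is followed by C g with FIRST {g}; in Q->g C C g (occurrence 2), C is followed by g with FIRST {g}; in H->d C, the suffix after C is empty, so FOLLOW(C) ⊇ FOLLOW(H) = {a}. Thus FOLLOW(C) = {a, g}.

{$, a, d, g}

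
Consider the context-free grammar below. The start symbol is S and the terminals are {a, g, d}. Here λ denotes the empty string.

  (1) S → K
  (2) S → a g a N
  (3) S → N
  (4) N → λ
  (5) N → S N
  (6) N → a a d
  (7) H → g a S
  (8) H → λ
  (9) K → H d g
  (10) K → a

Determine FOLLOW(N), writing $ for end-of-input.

{$, a, d, g}

FIRST(H) = {λ, g}
FIRST(K) = {a, d, g}  (via H d g)
FIRST(S) = {λ, a, d, g}  (via K, N)
FIRST(N) = {λ, a, d, g}  (via S N)
FOLLOW(S) includes $ since S is the start symbol.
FOLLOW(H): in K→H d g, H is followed by d g with FIRST {d}. Thus FOLLOW(H) = {d}.
FOLLOW(S): in N→S N, S is followed by N with FIRST {λ, a, d, g}; in N→S N, the suffix after S is nullable, so FOLLOW(S) ⊇ FOLLOW(N) = {$, a, d, g}; in H→g a S, the suffix after S is empty, so FOLLOW(S) ⊇ FOLLOW(H) = {d}. Thus FOLLOW(S) = {$, a, d, g}.
FOLLOW(N): in S→a g a N, the suffix after N is empty, so FOLLOW(N) ⊇ FOLLOW(S) = {$, a, d, g}; in S→N, the suffix after N is empty, so FOLLOW(N) ⊇ FOLLOW(S) = {$, a, d, g}; in N→S N, the suffix after N is empty (adds nothing new). Thus FOLLOW(N) = {$, a, d, g}.
FOLLOW(K): in S→K, the suffix after K is empty, so FOLLOW(K) ⊇ FOLLOW(S) = {$, a, d, g}. Thus FOLLOW(K) = {$, a, d, g}.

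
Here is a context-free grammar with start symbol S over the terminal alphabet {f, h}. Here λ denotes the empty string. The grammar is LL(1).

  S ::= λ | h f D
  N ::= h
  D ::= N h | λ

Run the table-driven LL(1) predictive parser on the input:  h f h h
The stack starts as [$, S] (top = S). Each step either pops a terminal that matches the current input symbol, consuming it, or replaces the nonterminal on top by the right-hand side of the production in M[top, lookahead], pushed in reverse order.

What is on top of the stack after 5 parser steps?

step 1: stack=$ S  input=h f h h $  — expand S ::= h f D
step 2: stack=$ D f h  input=h f h h $  — match h
step 3: stack=$ D f  input=f h h $  — match f
step 4: stack=$ D  input=h h $  — expand D ::= N h
step 5: stack=$ h N  input=h h $  — expand N ::= h
Stack after step 5: $ h h (top = h).

h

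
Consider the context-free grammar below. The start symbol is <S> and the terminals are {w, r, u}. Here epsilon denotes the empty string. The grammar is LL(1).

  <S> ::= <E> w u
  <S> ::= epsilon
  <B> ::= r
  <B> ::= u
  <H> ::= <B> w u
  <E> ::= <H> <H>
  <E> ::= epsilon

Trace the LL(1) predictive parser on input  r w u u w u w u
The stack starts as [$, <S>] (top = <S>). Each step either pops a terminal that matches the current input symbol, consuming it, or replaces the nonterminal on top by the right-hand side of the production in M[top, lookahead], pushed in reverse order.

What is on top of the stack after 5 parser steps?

step 1: stack=$ <S>  input=r w u u w u w u $  — expand <S> ::= <E> w u
step 2: stack=$ u w <E>  input=r w u u w u w u $  — expand <E> ::= <H> <H>
step 3: stack=$ u w <H> <H>  input=r w u u w u w u $  — expand <H> ::= <B> w u
step 4: stack=$ u w <H> u w <B>  input=r w u u w u w u $  — expand <B> ::= r
step 5: stack=$ u w <H> u w r  input=r w u u w u w u $  — match r
Stack after step 5: $ u w <H> u w (top = w).

w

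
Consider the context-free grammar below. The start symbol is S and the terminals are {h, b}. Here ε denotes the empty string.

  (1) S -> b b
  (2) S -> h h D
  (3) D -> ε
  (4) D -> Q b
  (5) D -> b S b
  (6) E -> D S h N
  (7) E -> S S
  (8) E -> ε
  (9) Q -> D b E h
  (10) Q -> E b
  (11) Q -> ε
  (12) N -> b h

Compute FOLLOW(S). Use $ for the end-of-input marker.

{$, b, h}

FIRST(S): from S->b b we get {b}; from S->h h D we get {h}. So FIRST(S) = {b, h}.
FIRST(N): from N->b h we get {b}. So FIRST(N) = {b}.
FIRST(D): from D->ε we get {ε}; from D->Q b we get {b, h}; from D->b S b we get {b}. So FIRST(D) = {ε, b, h}.
FIRST(E): from E->D S h N we get {b, h}; from E->S S we get {b, h}; from E->ε we get {ε}. So FIRST(E) = {ε, b, h}.
FIRST(Q): from Q->D b E h we get {b, h}; from Q->E b we get {b, h}; from Q->ε we get {ε}. So FIRST(Q) = {ε, b, h}.
FOLLOW(S) includes $ since S is the start symbol.
FOLLOW(E): in Q->D b E h, E is followed by h with FIRST {h}; in Q->E b, E is followed by b with FIRST {b}. Thus FOLLOW(E) = {b, h}.
FOLLOW(S): in D->b S b, S is followed by b with FIRST {b}; in E->D S h N, S is followed by h N with FIRST {h}; in E->S S (occurrence 1), S is followed by S with FIRST {b, h}; in E->S S (occurrence 2), the suffix after S is empty, so FOLLOW(S) ⊇ FOLLOW(E) = {b, h}. Thus FOLLOW(S) = {$, b, h}.
FOLLOW(D): in S->h h D, the suffix after D is empty, so FOLLOW(D) ⊇ FOLLOW(S) = {$, b, h}; in E->D S h N, D is followed by S h N with FIRST {b, h}; in Q->D b E h, D is followed by b E h with FIRST {b}. Thus FOLLOW(D) = {$, b, h}.
FOLLOW(Q): in D->Q b, Q is followed by b with FIRST {b}. Thus FOLLOW(Q) = {b}.
FOLLOW(N): in E->D S h N, the suffix after N is empty, so FOLLOW(N) ⊇ FOLLOW(E) = {b, h}. Thus FOLLOW(N) = {b, h}.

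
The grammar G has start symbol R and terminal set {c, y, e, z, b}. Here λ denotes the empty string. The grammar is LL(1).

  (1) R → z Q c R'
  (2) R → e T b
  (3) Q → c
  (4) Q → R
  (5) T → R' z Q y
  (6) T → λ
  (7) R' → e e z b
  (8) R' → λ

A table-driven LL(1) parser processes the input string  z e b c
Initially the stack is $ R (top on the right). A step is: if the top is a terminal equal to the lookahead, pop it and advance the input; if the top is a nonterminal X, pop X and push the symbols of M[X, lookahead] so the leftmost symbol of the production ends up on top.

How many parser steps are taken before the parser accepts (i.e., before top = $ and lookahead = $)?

9

     Stack         Input      Action
  1  $ R           z e b c $  expand R → z Q c R'
  2  $ R' c Q z    z e b c $  match z
  3  $ R' c Q      e b c $    expand Q → R
  4  $ R' c R      e b c $    expand R → e T b
  5  $ R' c b T e  e b c $    match e
  6  $ R' c b T    b c $      expand T → λ
  7  $ R' c b      b c $      match b
  8  $ R' c        c $        match c
  9  $ R'          $          expand R' → λ
Accept reached after 9 steps.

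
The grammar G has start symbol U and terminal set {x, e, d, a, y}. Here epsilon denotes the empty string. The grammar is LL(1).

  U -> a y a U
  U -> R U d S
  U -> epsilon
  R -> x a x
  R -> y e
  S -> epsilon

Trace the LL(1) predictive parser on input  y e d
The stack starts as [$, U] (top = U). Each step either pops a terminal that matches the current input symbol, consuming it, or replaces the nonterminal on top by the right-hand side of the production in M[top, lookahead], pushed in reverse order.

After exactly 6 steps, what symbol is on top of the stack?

     Stack        Input    Action
  1  $ U          y e d $  expand U -> R U d S
  2  $ S d U R    y e d $  expand R -> y e
  3  $ S d U e y  y e d $  match y
  4  $ S d U e    e d $    match e
  5  $ S d U      d $      expand U -> epsilon
  6  $ S d        d $      match d
Stack after step 6: $ S (top = S).

S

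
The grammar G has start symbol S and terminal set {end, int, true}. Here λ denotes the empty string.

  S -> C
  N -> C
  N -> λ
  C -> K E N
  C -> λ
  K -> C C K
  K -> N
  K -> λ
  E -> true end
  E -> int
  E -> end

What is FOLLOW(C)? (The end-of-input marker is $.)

FIRST(E): from E->true end we get {true}; from E->int we get {int}; from E->end we get {end}. So FIRST(E) = {end, int, true}.
FIRST(S): from S->C we get {λ, end, int, true}. So FIRST(S) = {λ, end, int, true}.
FIRST(N): from N->C we get {λ, end, int, true}; from N->λ we get {λ}. So FIRST(N) = {λ, end, int, true}.
FIRST(C): from C->K E N we get {end, int, true}; from C->λ we get {λ}. So FIRST(C) = {λ, end, int, true}.
FIRST(K): from K->C C K we get {λ, end, int, true}; from K->N we get {λ, end, int, true}; from K->λ we get {λ}. So FIRST(K) = {λ, end, int, true}.
FOLLOW(S) includes $ since S is the start symbol.
FOLLOW(S): S appears on no right-hand side. Thus FOLLOW(S) = {$}.
FOLLOW(K): in C->K E N, K is followed by E N with FIRST {end, int, true}; in K->C C K, the suffix after K is empty (adds nothing new). Thus FOLLOW(K) = {end, int, true}.
FOLLOW(N): in C->K E N, the suffix after N is empty, so FOLLOW(N) ⊇ FOLLOW(C) = {$, end, int, true}; in K->N, the suffix after N is empty, so FOLLOW(N) ⊇ FOLLOW(K) = {end, int, true}. Thus FOLLOW(N) = {$, end, int, true}.
FOLLOW(C): in S->C, the suffix after C is empty, so FOLLOW(C) ⊇ FOLLOW(S) = {$}; in N->C, the suffix after C is empty, so FOLLOW(C) ⊇ FOLLOW(N) = {$, end, int, true}; in K->C C K (occurrence 1), C is followed by C K with FIRST {λ, end, int, true}; in K->C C K (occurrence 1), the suffix after C is nullable, so FOLLOW(C) ⊇ FOLLOW(K) = {end, int, true}; in K->C C K (occurrence 2), C is followed by K with FIRST {λ, end, int, true}; in K->C C K (occurrence 2), the suffix after C is nullable, so FOLLOW(C) ⊇ FOLLOW(K) = {end, int, true}. Thus FOLLOW(C) = {$, end, int, true}.
FOLLOW(E): in C->K E N, E is followed by N with FIRST {λ, end, int, true}; in C->K E N, the suffix after E is nullable, so FOLLOW(E) ⊇ FOLLOW(C) = {$, end, int, true}. Thus FOLLOW(E) = {$, end, int, true}.

{$, end, int, true}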